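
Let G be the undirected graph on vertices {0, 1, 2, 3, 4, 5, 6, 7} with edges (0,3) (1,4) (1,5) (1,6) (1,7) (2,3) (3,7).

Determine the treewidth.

1

A width-1 tree decomposition is:
Bags: B1 = {0, 3}  B2 = {2, 3}  B3 = {3, 7}  B4 = {1, 7}  B5 = {1, 4}  B6 = {1, 6}  B7 = {1, 5}
Tree: B1–B2, B1–B3, B3–B4, B4–B5, B4–B6, B5–B7
Each bag holds 2 vertices, so the decomposition has width 1, which upper-bounds the treewidth. G has an edge, so its treewidth is at least 1. Combining the bounds, tw(G) = 1.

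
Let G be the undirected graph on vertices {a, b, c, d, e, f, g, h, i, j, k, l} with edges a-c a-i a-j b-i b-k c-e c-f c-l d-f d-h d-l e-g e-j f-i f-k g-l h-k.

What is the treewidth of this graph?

3

A width-3 tree decomposition is:
Bags: B1 = {a, e, g, j}  B2 = {a, c, e, g}  B3 = {a, c, g, l}  B4 = {a, c, i, l}  B5 = {c, f, i, l}  B6 = {d, f, i, l}  B7 = {b, d, f, i}  B8 = {b, d, f, k}  B9 = {b, d, h, k}
Tree: B1–B2, B2–B3, B3–B4, B4–B5, B5–B6, B6–B7, B7–B8, B8–B9
Each bag holds 4 vertices, so the decomposition has width 3, which upper-bounds the treewidth. For the lower bound: the 4 vertex sets {e,g,j}, {a}, {c}, {d,f,i,l} are disjoint, each induces a connected subgraph, and every pair is joined by at least one edge of G. Contracting each set to a single vertex therefore yields K_{4} as a minor, and since treewidth is minor-monotone, tw(G) ≥ tw(K_{4}) = 3. Hence tw(G) = 3 exactly.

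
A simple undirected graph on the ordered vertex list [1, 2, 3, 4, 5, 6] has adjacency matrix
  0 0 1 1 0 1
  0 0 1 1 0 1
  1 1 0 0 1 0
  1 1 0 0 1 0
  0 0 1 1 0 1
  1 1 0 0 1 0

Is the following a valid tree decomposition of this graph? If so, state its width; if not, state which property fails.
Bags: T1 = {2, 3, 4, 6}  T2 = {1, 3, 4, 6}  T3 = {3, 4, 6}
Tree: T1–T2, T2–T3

A tree decomposition must satisfy three properties: every vertex lies in some bag; for every edge, both endpoints lie together in some bag; and for every vertex, the bags containing it form a connected subtree. Here vertex 5 appears in no bag, so the decomposition is invalid.

No — vertex 5 appears in no bag.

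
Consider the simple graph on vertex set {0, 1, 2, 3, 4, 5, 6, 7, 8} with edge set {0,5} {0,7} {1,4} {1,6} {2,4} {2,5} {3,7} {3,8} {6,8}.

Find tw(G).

A width-2 tree decomposition is:
Bags: B1 = {2, 4, 5}  B2 = {1, 4, 5}  B3 = {1, 5, 6}  B4 = {5, 6, 8}  B5 = {3, 5, 8}  B6 = {3, 5, 7}  B7 = {0, 5, 7}
Tree: B1–B2, B2–B3, B3–B4, B4–B5, B5–B6, B6–B7
The largest bag has 3 vertices, giving width 2; this decomposition certifies tw(G) ≤ 2. For the lower bound, G contains the cycle 5–2–4–1–6–8–3–7–0–5, so G is not a forest; only forests have treewidth ≤ 1, hence tw(G) ≥ 2. Combining the bounds, tw(G) = 2.

2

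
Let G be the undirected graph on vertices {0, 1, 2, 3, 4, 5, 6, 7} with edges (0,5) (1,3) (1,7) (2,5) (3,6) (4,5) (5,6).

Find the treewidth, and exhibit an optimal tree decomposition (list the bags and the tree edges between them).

Each bag holds 2 vertices, so the decomposition has width 1, which upper-bounds the treewidth. G has an edge, so its treewidth is at least 1. Therefore the treewidth is 1.

Treewidth 1.
One such decomposition:
Bags: B1 = {3, 6}  B2 = {5, 6}  B3 = {4, 5}  B4 = {2, 5}  B5 = {1, 3}  B6 = {1, 7}  B7 = {0, 5}
Tree: B1–B2, B2–B3, B2–B4, B1–B5, B5–B6, B2–B7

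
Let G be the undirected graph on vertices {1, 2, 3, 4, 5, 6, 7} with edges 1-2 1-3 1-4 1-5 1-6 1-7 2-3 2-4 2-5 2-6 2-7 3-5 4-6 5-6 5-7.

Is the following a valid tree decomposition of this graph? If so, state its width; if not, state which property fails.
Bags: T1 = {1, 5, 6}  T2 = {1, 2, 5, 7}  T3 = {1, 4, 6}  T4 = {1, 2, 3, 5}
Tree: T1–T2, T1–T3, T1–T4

A tree decomposition must satisfy three properties: every vertex lies in some bag; for every edge, both endpoints lie together in some bag; and for every vertex, the bags containing it form a connected subtree. Here edge (2,6) lies in no bag, so the decomposition is invalid.

No — edge (2,6) lies in no bag.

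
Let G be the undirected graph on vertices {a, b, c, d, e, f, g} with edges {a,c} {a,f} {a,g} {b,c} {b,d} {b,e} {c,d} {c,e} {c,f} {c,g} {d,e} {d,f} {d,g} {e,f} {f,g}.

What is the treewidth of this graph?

3

A width-3 tree decomposition is:
Bags: B1 = {b, c, d, e}  B2 = {c, d, e, f}  B3 = {c, d, f, g}  B4 = {a, c, f, g}
Tree: B1–B2, B2–B3, B3–B4
Every bag has size at most 4, so the width is 4 − 1 = 3 and tw(G) ≤ 3. Conversely, {c, d, f, g} is a clique of size 4, and the vertices of any clique must share a bag in every tree decomposition; so some bag has ≥ 4 vertices and tw(G) ≥ 3. Therefore the treewidth is 3.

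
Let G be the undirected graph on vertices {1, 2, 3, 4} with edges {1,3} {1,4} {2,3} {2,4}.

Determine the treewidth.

2

A width-2 tree decomposition is:
Bags: B1 = {1, 2, 3}  B2 = {1, 2, 4}
Tree: B1–B2
Each bag holds 3 vertices, so the decomposition has width 2, which upper-bounds the treewidth. Since 2–3–1–4–2 is a cycle in G, G is not acyclic. Forests are exactly the graphs of treewidth ≤ 1, so tw(G) ≥ 2. Combining the bounds, tw(G) = 2.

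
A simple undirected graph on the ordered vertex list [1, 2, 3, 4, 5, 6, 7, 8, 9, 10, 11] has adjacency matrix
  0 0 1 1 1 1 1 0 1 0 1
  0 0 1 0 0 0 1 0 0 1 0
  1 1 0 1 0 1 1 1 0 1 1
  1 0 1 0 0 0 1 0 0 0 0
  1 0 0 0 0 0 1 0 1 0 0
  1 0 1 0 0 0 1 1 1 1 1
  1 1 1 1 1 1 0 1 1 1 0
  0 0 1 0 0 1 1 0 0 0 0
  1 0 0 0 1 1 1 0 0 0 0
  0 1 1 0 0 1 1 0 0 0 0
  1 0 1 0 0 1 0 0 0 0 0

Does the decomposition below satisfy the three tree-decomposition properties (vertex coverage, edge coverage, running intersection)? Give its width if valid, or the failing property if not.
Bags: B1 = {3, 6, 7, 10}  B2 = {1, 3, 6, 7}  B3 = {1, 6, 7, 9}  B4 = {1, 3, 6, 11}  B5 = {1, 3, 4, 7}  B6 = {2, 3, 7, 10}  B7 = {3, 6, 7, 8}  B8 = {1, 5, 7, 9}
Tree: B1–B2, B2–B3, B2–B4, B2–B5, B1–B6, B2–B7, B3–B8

Yes; width 3.

Every vertex of G appears in some bag (union = {1, 2, 3, 4, 5, 6, 7, 8, 9, 10, 11}); every edge is covered by a bag; and for each vertex v the set of bags containing v is connected in the bag tree. The decomposition is therefore valid. The largest bag has 4 vertices, so the width is 3.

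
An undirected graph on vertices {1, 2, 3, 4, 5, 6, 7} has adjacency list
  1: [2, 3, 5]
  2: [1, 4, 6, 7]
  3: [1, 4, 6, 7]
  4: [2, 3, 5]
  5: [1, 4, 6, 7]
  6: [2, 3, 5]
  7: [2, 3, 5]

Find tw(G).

A width-3 tree decomposition is:
Bags: B1 = {1, 2, 3, 5}  B2 = {2, 3, 4, 5}  B3 = {2, 3, 5, 7}  B4 = {2, 3, 5, 6}
Tree: B1–B2, B2–B3, B3–B4
Every bag has size at most 4, so the width is 4 − 1 = 3 and tw(G) ≤ 3. For the lower bound: the 4 vertex sets {1,5}, {2,4}, {3}, {7} are disjoint, each induces a connected subgraph, and every pair is joined by at least one edge of G. Contracting each set to a single vertex therefore yields K_{4} as a minor, and since treewidth is minor-monotone, tw(G) ≥ tw(K_{4}) = 3. Therefore the treewidth is 3.

3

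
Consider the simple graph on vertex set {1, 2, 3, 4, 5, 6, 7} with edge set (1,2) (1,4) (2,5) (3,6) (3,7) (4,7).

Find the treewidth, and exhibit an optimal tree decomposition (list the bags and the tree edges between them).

Treewidth 1.
One such decomposition:
Bags: B1 = {3, 6}  B2 = {3, 7}  B3 = {4, 7}  B4 = {1, 4}  B5 = {1, 2}  B6 = {2, 5}
Tree: B1–B2, B2–B3, B3–B4, B4–B5, B5–B6

Each bag holds 2 vertices, so the decomposition has width 1, which upper-bounds the treewidth. Any graph with an edge has treewidth ≥ 1, and G has the edge 6–3. Therefore the treewidth is 1.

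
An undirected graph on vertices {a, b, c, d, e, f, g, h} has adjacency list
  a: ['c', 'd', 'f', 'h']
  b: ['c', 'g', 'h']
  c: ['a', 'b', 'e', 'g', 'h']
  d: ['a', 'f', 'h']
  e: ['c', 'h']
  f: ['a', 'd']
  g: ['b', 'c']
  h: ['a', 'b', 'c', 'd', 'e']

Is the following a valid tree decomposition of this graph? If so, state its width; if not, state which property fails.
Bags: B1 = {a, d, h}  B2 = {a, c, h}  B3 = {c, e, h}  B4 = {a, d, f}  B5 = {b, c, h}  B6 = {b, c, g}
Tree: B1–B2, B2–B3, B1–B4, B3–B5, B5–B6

Yes; width 2.

Vertex coverage: the bags together contain {a, b, c, d, e, f, g, h}, the full vertex set. Edge coverage: each edge of G has both endpoints in at least one bag. Running intersection: for every vertex, the bags containing it form a connected subtree. All three properties hold, so this is a valid tree decomposition of width max|bag| − 1 = 2, and hence tw(G) ≤ 2.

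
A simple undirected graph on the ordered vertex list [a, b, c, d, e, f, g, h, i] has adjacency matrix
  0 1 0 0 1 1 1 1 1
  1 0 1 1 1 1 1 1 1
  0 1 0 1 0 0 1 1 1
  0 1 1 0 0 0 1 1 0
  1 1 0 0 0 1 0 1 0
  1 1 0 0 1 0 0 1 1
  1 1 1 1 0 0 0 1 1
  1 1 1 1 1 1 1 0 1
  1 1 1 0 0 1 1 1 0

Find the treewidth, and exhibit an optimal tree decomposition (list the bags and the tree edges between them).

Treewidth 4.
One optimal decomposition is:
Bags: B1 = {a, b, f, h, i}  B2 = {a, b, g, h, i}  B3 = {b, c, g, h, i}  B4 = {b, c, d, g, h}  B5 = {a, b, e, f, h}
Tree: B1–B2, B2–B3, B3–B4, B1–B5

Every bag has size at most 5, so the width is 5 − 1 = 4 and tw(G) ≤ 4. For the lower bound, the 5 vertices {b, c, d, g, h} are pairwise adjacent, and any tree decomposition puts a clique entirely inside one bag — forcing width ≥ 4. Hence tw(G) = 4 exactly.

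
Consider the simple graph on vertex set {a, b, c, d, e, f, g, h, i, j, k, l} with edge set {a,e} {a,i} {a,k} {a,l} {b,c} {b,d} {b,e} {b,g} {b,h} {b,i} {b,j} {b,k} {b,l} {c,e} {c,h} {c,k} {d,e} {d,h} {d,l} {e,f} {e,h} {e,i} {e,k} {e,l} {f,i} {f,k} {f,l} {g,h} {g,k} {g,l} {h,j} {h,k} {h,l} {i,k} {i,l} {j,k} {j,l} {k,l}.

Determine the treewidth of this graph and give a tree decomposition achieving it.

Each bag holds 5 vertices, so the decomposition has width 4, which upper-bounds the treewidth. On the other hand G contains the 5-clique {b, d, e, h, l}. A clique must lie in a single bag of any decomposition, so no decomposition can have width below 4. The upper and lower bounds meet at 4, so that is the treewidth.

Treewidth 4.
Bags: B1 = {b, e, h, k, l}  B2 = {b, c, e, h, k}  B3 = {b, e, i, k, l}  B4 = {b, d, e, h, l}  B5 = {e, f, i, k, l}  B6 = {a, e, i, k, l}  B7 = {b, g, h, k, l}  B8 = {b, h, j, k, l}
Tree: B1–B2, B1–B3, B1–B4, B3–B5, B5–B6, B1–B7, B7–B8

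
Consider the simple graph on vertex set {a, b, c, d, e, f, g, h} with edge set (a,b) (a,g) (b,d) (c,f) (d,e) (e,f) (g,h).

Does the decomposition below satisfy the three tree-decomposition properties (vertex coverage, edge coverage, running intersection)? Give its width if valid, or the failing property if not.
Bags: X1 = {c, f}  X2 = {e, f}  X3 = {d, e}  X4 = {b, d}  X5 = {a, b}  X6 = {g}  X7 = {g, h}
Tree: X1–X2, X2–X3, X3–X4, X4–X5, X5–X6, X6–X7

No — edge (a,g) lies in no bag.

A tree decomposition must satisfy three properties: every vertex lies in some bag; for every edge, both endpoints lie together in some bag; and for every vertex, the bags containing it form a connected subtree. Here edge (a,g) lies in no bag, so the decomposition is invalid.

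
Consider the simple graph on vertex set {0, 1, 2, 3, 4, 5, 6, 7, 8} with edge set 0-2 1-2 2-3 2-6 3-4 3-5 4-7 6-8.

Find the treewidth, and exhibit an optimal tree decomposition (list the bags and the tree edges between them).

The largest bag has 2 vertices, giving width 1; this decomposition certifies tw(G) ≤ 1. Any graph with an edge has treewidth ≥ 1, and G has the edge 3–2. The upper and lower bounds meet at 1, so that is the treewidth.

Treewidth 1.
One such decomposition:
Bags: B1 = {2, 3}  B2 = {0, 2}  B3 = {1, 2}  B4 = {3, 4}  B5 = {2, 6}  B6 = {3, 5}  B7 = {4, 7}  B8 = {6, 8}
Tree: B1–B2, B2–B3, B1–B4, B3–B5, B4–B6, B4–B7, B5–B8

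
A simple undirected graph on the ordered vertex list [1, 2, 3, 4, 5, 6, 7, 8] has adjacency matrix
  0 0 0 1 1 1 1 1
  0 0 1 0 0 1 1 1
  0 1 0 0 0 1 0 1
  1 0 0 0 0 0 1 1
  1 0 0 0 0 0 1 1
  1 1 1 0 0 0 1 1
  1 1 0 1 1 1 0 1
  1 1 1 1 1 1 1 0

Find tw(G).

A width-3 tree decomposition is:
Bags: B1 = {1, 4, 7, 8}  B2 = {1, 6, 7, 8}  B3 = {1, 5, 7, 8}  B4 = {2, 6, 7, 8}  B5 = {2, 3, 6, 8}
Tree: B1–B2, B1–B3, B2–B4, B4–B5
The largest bag has 4 vertices, giving width 3; this decomposition certifies tw(G) ≤ 3. On the other hand G contains the 4-clique {2, 3, 6, 8}. A clique must lie in a single bag of any decomposition, so no decomposition can have width below 3. Hence tw(G) = 3 exactly.

3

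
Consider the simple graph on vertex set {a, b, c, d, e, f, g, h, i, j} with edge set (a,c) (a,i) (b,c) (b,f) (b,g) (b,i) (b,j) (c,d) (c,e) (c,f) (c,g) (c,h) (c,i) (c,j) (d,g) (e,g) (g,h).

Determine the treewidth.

A width-2 tree decomposition is:
Bags: B1 = {c, e, g}  B2 = {b, c, g}  B3 = {b, c, f}  B4 = {b, c, i}  B5 = {c, d, g}  B6 = {a, c, i}  B7 = {b, c, j}  B8 = {c, g, h}
Tree: B1–B2, B2–B3, B2–B4, B1–B5, B4–B6, B2–B7, B5–B8
Every bag has size at most 3, so the width is 3 − 1 = 2 and tw(G) ≤ 2. On the other hand G contains the 3-clique {b, c, f}. A clique must lie in a single bag of any decomposition, so no decomposition can have width below 2. The upper and lower bounds meet at 2, so that is the treewidth.

2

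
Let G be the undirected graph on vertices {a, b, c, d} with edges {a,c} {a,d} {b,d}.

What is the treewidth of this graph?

A width-1 tree decomposition is:
Bags: B1 = {b, d}  B2 = {a, d}  B3 = {a, c}
Tree: B1–B2, B2–B3
Every bag has size at most 2, so the width is 2 − 1 = 1 and tw(G) ≤ 1. Since G has at least one edge (e.g. b–d), it is not an edgeless graph, so tw(G) ≥ 1. Therefore the treewidth is 1.

1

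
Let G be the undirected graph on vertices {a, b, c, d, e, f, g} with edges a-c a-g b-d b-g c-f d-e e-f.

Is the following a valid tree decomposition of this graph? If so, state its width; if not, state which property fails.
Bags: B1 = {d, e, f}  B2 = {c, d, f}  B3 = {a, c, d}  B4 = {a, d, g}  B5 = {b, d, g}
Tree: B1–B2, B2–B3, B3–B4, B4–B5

Yes; width 2.

Vertex coverage: the bags together contain {a, b, c, d, e, f, g}, the full vertex set. Edge coverage: each edge of G has both endpoints in at least one bag. Running intersection: for every vertex, the bags containing it form a connected subtree. All three properties hold, so this is a valid tree decomposition of width max|bag| − 1 = 2, and hence tw(G) ≤ 2.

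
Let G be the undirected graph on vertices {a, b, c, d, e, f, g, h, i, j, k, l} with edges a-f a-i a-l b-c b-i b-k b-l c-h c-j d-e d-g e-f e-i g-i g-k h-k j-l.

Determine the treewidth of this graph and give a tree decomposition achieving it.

Treewidth 3.
One such decomposition:
Bags: B1 = {c, h, j, k}  B2 = {b, c, j, k}  B3 = {b, j, k, l}  B4 = {b, g, k, l}  B5 = {b, g, i, l}  B6 = {a, g, i, l}  B7 = {a, d, g, i}  B8 = {a, d, e, i}  B9 = {a, d, e, f}
Tree: B1–B2, B2–B3, B3–B4, B4–B5, B5–B6, B6–B7, B7–B8, B8–B9

Every bag has size at most 4, so the width is 4 − 1 = 3 and tw(G) ≤ 3. For the lower bound: the 4 vertex sets {c,h,j}, {k}, {b}, {a,g,i,l} are disjoint, each induces a connected subgraph, and every pair is joined by at least one edge of G. Contracting each set to a single vertex therefore yields K_{4} as a minor, and since treewidth is minor-monotone, tw(G) ≥ tw(K_{4}) = 3. Combining the bounds, tw(G) = 3.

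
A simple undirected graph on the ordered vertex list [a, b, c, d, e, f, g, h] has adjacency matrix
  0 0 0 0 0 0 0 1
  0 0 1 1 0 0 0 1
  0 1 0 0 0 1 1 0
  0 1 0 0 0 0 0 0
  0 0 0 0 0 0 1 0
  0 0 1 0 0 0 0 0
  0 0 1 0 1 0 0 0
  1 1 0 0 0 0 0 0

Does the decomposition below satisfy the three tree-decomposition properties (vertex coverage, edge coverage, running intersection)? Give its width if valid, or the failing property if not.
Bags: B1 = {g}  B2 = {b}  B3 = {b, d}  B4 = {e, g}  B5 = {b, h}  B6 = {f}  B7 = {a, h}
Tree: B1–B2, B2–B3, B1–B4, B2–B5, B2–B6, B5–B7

A tree decomposition must satisfy three properties: every vertex lies in some bag; for every edge, both endpoints lie together in some bag; and for every vertex, the bags containing it form a connected subtree. Here vertex c appears in no bag, so the decomposition is invalid.

No — vertex c appears in no bag.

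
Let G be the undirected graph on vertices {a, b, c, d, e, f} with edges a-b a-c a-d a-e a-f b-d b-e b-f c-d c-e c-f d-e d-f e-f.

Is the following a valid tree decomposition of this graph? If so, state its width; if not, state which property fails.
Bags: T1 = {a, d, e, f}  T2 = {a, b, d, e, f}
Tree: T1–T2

No — vertex c appears in no bag.

A tree decomposition must satisfy three properties: every vertex lies in some bag; for every edge, both endpoints lie together in some bag; and for every vertex, the bags containing it form a connected subtree. Here vertex c appears in no bag, so the decomposition is invalid.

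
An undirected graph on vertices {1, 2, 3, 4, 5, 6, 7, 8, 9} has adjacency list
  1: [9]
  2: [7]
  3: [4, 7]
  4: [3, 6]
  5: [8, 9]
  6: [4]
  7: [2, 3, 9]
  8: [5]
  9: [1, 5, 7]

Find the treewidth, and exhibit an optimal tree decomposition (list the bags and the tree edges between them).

Treewidth 1.
One optimal decomposition is:
Bags: B1 = {7, 9}  B2 = {5, 9}  B3 = {3, 7}  B4 = {1, 9}  B5 = {2, 7}  B6 = {3, 4}  B7 = {5, 8}  B8 = {4, 6}
Tree: B1–B2, B1–B3, B1–B4, B3–B5, B3–B6, B2–B7, B6–B8

Every bag has size at most 2, so the width is 2 − 1 = 1 and tw(G) ≤ 1. Since G has at least one edge (e.g. 7–9), it is not an edgeless graph, so tw(G) ≥ 1. Therefore the treewidth is 1.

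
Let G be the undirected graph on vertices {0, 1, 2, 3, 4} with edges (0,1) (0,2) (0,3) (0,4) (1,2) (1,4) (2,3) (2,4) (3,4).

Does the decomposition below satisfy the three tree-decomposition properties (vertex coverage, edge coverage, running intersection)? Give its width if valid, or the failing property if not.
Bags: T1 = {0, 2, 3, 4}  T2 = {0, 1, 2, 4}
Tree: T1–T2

Yes; width 3.

Every vertex of G appears in some bag (union = {0, 1, 2, 3, 4}); every edge is covered by a bag; and for each vertex v the set of bags containing v is connected in the bag tree. The decomposition is therefore valid. The largest bag has 4 vertices, so the width is 3.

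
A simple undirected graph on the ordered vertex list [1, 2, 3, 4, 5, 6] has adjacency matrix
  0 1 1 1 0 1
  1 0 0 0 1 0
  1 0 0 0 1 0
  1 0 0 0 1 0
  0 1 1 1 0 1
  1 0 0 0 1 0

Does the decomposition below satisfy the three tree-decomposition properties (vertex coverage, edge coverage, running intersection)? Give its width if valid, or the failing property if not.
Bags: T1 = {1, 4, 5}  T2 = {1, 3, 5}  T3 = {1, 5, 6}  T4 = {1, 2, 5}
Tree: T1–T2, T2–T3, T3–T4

Every vertex of G appears in some bag (union = {1, 2, 3, 4, 5, 6}); every edge is covered by a bag; and for each vertex v the set of bags containing v is connected in the bag tree. The decomposition is therefore valid. The largest bag has 3 vertices, so the width is 2.

Yes; width 2.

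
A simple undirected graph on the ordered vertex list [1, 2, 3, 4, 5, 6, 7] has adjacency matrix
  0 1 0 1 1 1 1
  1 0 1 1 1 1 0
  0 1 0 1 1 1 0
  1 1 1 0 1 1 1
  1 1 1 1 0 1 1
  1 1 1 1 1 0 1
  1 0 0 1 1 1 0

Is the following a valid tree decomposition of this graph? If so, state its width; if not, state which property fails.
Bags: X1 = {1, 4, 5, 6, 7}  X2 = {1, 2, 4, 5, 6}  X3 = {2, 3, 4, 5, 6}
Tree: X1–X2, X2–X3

Vertex coverage: the bags together contain {1, 2, 3, 4, 5, 6, 7}, the full vertex set. Edge coverage: each edge of G has both endpoints in at least one bag. Running intersection: for every vertex, the bags containing it form a connected subtree. All three properties hold, so this is a valid tree decomposition of width max|bag| − 1 = 4, and hence tw(G) ≤ 4.

Yes; width 4.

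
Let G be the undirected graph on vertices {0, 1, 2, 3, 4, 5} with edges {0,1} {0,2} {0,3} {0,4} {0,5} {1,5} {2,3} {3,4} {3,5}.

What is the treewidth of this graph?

A width-2 tree decomposition is:
Bags: B1 = {0, 3, 5}  B2 = {0, 3, 4}  B3 = {0, 1, 5}  B4 = {0, 2, 3}
Tree: B1–B2, B1–B3, B1–B4
The largest bag has 3 vertices, giving width 2; this decomposition certifies tw(G) ≤ 2. For the lower bound, the 3 vertices {0, 1, 5} are pairwise adjacent, and any tree decomposition puts a clique entirely inside one bag — forcing width ≥ 2. Hence tw(G) = 2 exactly.

2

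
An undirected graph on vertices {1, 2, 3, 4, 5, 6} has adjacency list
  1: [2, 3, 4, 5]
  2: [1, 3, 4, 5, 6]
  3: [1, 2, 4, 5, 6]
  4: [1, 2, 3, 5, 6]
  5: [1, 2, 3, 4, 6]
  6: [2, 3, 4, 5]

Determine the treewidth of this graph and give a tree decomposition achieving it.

Each bag holds 5 vertices, so the decomposition has width 4, which upper-bounds the treewidth. On the other hand G contains the 5-clique {1, 2, 3, 4, 5}. A clique must lie in a single bag of any decomposition, so no decomposition can have width below 4. The upper and lower bounds meet at 4, so that is the treewidth.

Treewidth 4.
One optimal decomposition is:
Bags: B1 = {2, 3, 4, 5, 6}  B2 = {1, 2, 3, 4, 5}
Tree: B1–B2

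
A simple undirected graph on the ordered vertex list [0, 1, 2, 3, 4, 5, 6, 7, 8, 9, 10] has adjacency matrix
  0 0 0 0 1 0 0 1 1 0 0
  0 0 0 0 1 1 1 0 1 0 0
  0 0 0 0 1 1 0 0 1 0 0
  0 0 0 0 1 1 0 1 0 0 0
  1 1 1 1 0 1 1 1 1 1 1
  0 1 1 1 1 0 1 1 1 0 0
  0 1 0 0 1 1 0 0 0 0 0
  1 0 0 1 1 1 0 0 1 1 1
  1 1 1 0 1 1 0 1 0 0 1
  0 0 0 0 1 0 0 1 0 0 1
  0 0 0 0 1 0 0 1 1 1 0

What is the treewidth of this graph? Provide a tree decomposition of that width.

The largest bag has 4 vertices, giving width 3; this decomposition certifies tw(G) ≤ 3. For the lower bound, the 4 vertices {0, 4, 7, 8} are pairwise adjacent, and any tree decomposition puts a clique entirely inside one bag — forcing width ≥ 3. The upper and lower bounds meet at 3, so that is the treewidth.

Treewidth 3.
One such decomposition:
Bags: B1 = {2, 4, 5, 8}  B2 = {4, 5, 7, 8}  B3 = {3, 4, 5, 7}  B4 = {0, 4, 7, 8}  B5 = {4, 7, 8, 10}  B6 = {1, 4, 5, 8}  B7 = {1, 4, 5, 6}  B8 = {4, 7, 9, 10}
Tree: B1–B2, B2–B3, B2–B4, B4–B5, B2–B6, B6–B7, B5–B8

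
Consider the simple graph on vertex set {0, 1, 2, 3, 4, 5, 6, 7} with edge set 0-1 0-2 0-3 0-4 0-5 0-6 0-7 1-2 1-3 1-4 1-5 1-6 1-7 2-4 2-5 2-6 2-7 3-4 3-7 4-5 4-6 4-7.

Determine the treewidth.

A width-4 tree decomposition is:
Bags: B1 = {0, 1, 2, 4, 7}  B2 = {0, 1, 3, 4, 7}  B3 = {0, 1, 2, 4, 6}  B4 = {0, 1, 2, 4, 5}
Tree: B1–B2, B1–B3, B3–B4
The largest bag has 5 vertices, giving width 4; this decomposition certifies tw(G) ≤ 4. Conversely, {0, 1, 2, 4, 5} is a clique of size 5, and the vertices of any clique must share a bag in every tree decomposition; so some bag has ≥ 5 vertices and tw(G) ≥ 4. Therefore the treewidth is 4.

4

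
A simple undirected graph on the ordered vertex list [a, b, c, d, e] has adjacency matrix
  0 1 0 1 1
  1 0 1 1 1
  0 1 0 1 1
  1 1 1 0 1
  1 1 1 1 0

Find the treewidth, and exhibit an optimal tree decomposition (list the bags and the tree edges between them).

Every bag has size at most 4, so the width is 4 − 1 = 3 and tw(G) ≤ 3. For the lower bound, the 4 vertices {b, c, d, e} are pairwise adjacent, and any tree decomposition puts a clique entirely inside one bag — forcing width ≥ 3. Therefore the treewidth is 3.

Treewidth 3.
One optimal decomposition is:
Bags: B1 = {b, c, d, e}  B2 = {a, b, d, e}
Tree: B1–B2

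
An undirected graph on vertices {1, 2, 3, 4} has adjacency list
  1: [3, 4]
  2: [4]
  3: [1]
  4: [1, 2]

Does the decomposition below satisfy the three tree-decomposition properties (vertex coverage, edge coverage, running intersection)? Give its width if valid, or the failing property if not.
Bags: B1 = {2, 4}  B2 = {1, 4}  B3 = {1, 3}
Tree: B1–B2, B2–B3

Yes; width 1.

Checking the three conditions: (i) the bags cover all of {1, 2, 3, 4}; (ii) for each edge, some bag contains both endpoints; (iii) the bags containing any fixed vertex form a subtree. All hold, so the decomposition is valid with width 2 − 1 = 1.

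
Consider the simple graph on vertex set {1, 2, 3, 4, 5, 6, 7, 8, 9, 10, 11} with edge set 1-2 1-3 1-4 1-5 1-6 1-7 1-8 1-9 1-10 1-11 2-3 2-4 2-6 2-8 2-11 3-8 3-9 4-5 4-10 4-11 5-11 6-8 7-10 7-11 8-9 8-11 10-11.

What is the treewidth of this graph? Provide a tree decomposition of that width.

Treewidth 3.
Bags: B1 = {1, 2, 3, 8}  B2 = {1, 2, 8, 11}  B3 = {1, 2, 4, 11}  B4 = {1, 2, 6, 8}  B5 = {1, 4, 5, 11}  B6 = {1, 4, 10, 11}  B7 = {1, 7, 10, 11}  B8 = {1, 3, 8, 9}
Tree: B1–B2, B2–B3, B2–B4, B3–B5, B3–B6, B6–B7, B1–B8

Every bag has size at most 4, so the width is 4 − 1 = 3 and tw(G) ≤ 3. On the other hand G contains the 4-clique {1, 2, 8, 11}. A clique must lie in a single bag of any decomposition, so no decomposition can have width below 3. Hence tw(G) = 3 exactly.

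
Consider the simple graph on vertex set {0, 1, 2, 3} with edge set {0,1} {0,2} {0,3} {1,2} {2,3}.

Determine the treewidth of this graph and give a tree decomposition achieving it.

Treewidth 2.
One such decomposition:
Bags: B1 = {0, 2, 3}  B2 = {0, 1, 2}
Tree: B1–B2

Every bag has size at most 3, so the width is 3 − 1 = 2 and tw(G) ≤ 2. On the other hand G contains the 3-clique {0, 1, 2}. A clique must lie in a single bag of any decomposition, so no decomposition can have width below 2. Hence tw(G) = 2 exactly.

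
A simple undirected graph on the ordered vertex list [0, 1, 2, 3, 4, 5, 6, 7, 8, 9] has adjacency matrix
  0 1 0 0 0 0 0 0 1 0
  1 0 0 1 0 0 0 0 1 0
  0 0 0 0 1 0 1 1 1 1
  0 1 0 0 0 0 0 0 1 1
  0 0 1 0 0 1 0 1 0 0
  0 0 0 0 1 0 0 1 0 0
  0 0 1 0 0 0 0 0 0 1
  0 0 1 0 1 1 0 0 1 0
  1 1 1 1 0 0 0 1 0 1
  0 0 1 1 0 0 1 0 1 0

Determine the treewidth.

2

A width-2 tree decomposition is:
Bags: B1 = {3, 8, 9}  B2 = {1, 3, 8}  B3 = {2, 8, 9}  B4 = {2, 7, 8}  B5 = {2, 4, 7}  B6 = {2, 6, 9}  B7 = {0, 1, 8}  B8 = {4, 5, 7}
Tree: B1–B2, B1–B3, B3–B4, B4–B5, B3–B6, B2–B7, B5–B8
The largest bag has 3 vertices, giving width 2; this decomposition certifies tw(G) ≤ 2. On the other hand G contains the 3-clique {0, 1, 8}. A clique must lie in a single bag of any decomposition, so no decomposition can have width below 2. The upper and lower bounds meet at 2, so that is the treewidth.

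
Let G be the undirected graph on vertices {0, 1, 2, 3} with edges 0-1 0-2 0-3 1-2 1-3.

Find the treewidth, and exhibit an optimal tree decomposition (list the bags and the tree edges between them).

Treewidth 2.
One optimal decomposition is:
Bags: B1 = {0, 1, 3}  B2 = {0, 1, 2}
Tree: B1–B2

Every bag has size at most 3, so the width is 3 − 1 = 2 and tw(G) ≤ 2. For the lower bound, the 3 vertices {0, 1, 2} are pairwise adjacent, and any tree decomposition puts a clique entirely inside one bag — forcing width ≥ 2. Combining the bounds, tw(G) = 2.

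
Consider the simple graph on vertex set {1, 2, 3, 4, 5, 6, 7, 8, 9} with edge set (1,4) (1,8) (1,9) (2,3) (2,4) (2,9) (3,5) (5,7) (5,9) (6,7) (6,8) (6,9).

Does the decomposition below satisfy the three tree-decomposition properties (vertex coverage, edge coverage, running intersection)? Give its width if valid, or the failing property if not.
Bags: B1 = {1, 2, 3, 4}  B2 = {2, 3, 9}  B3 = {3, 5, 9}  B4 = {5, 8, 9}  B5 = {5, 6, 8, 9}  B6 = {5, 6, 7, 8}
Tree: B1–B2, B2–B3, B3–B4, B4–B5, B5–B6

No — edge (1,9) lies in no bag.

A tree decomposition must satisfy three properties: every vertex lies in some bag; for every edge, both endpoints lie together in some bag; and for every vertex, the bags containing it form a connected subtree. Here edge (1,9) lies in no bag, so the decomposition is invalid.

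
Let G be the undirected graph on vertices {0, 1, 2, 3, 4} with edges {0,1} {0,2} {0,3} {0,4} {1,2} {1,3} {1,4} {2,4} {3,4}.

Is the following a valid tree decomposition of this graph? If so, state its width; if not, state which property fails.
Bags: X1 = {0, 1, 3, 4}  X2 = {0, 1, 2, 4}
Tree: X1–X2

Yes; width 3.

Every vertex of G appears in some bag (union = {0, 1, 2, 3, 4}); every edge is covered by a bag; and for each vertex v the set of bags containing v is connected in the bag tree. The decomposition is therefore valid. The largest bag has 4 vertices, so the width is 3.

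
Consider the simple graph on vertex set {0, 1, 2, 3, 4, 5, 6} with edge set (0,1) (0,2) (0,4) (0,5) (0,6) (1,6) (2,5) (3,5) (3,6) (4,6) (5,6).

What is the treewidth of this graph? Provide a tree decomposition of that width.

Treewidth 2.
One such decomposition:
Bags: B1 = {0, 5, 6}  B2 = {3, 5, 6}  B3 = {0, 4, 6}  B4 = {0, 1, 6}  B5 = {0, 2, 5}
Tree: B1–B2, B1–B3, B1–B4, B1–B5

The largest bag has 3 vertices, giving width 2; this decomposition certifies tw(G) ≤ 2. Conversely, {0, 2, 5} is a clique of size 3, and the vertices of any clique must share a bag in every tree decomposition; so some bag has ≥ 3 vertices and tw(G) ≥ 2. The upper and lower bounds meet at 2, so that is the treewidth.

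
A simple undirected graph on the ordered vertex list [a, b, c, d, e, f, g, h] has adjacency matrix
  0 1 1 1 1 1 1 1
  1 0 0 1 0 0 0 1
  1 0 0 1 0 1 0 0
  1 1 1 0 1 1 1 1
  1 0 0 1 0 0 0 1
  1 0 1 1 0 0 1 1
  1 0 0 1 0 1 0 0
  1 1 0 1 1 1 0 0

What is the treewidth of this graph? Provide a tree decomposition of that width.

Every bag has size at most 4, so the width is 4 − 1 = 3 and tw(G) ≤ 3. On the other hand G contains the 4-clique {a, d, e, h}. A clique must lie in a single bag of any decomposition, so no decomposition can have width below 3. Combining the bounds, tw(G) = 3.

Treewidth 3.
Bags: B1 = {a, d, e, h}  B2 = {a, d, f, h}  B3 = {a, d, f, g}  B4 = {a, b, d, h}  B5 = {a, c, d, f}
Tree: B1–B2, B2–B3, B2–B4, B2–B5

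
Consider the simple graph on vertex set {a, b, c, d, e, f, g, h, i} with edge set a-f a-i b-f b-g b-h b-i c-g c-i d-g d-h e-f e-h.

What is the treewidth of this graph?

A width-3 tree decomposition is:
Bags: B1 = {c, d, g, i}  B2 = {b, d, g, i}  B3 = {b, d, h, i}  B4 = {a, b, h, i}  B5 = {a, b, f, h}  B6 = {a, e, f, h}
Tree: B1–B2, B2–B3, B3–B4, B4–B5, B5–B6
Every bag has size at most 4, so the width is 4 − 1 = 3 and tw(G) ≤ 3. For the lower bound: the 4 vertex sets {c,d,g}, {i}, {b}, {a,e,f,h} are disjoint, each induces a connected subgraph, and every pair is joined by at least one edge of G. Contracting each set to a single vertex therefore yields K_{4} as a minor, and since treewidth is minor-monotone, tw(G) ≥ tw(K_{4}) = 3. Hence tw(G) = 3 exactly.

3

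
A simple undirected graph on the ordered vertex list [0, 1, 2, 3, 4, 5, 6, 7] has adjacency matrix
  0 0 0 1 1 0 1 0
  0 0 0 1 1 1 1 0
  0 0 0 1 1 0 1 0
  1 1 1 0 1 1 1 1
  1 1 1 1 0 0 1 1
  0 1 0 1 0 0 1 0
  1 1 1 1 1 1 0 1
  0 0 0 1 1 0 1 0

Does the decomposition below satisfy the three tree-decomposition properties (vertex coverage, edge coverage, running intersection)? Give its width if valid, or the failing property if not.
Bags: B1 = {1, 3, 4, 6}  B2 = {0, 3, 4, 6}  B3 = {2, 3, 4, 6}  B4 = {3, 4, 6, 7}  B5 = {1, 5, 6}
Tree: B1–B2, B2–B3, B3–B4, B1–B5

No — edge (3,5) lies in no bag.

A tree decomposition must satisfy three properties: every vertex lies in some bag; for every edge, both endpoints lie together in some bag; and for every vertex, the bags containing it form a connected subtree. Here edge (3,5) lies in no bag, so the decomposition is invalid.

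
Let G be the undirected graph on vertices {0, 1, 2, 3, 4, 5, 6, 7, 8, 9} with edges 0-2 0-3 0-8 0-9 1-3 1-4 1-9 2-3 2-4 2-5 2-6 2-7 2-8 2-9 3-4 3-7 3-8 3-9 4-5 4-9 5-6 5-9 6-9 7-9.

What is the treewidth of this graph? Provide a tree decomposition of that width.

The largest bag has 4 vertices, giving width 3; this decomposition certifies tw(G) ≤ 3. Conversely, {1, 3, 4, 9} is a clique of size 4, and the vertices of any clique must share a bag in every tree decomposition; so some bag has ≥ 4 vertices and tw(G) ≥ 3. The upper and lower bounds meet at 3, so that is the treewidth.

Treewidth 3.
One optimal decomposition is:
Bags: B1 = {2, 3, 4, 9}  B2 = {0, 2, 3, 9}  B3 = {2, 3, 7, 9}  B4 = {2, 4, 5, 9}  B5 = {1, 3, 4, 9}  B6 = {0, 2, 3, 8}  B7 = {2, 5, 6, 9}
Tree: B1–B2, B2–B3, B1–B4, B1–B5, B2–B6, B4–B7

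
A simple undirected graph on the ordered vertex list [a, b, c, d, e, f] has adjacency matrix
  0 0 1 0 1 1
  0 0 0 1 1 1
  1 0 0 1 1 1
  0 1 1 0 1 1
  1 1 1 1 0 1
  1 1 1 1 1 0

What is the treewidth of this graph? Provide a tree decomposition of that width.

Treewidth 3.
One optimal decomposition is:
Bags: B1 = {a, c, e, f}  B2 = {c, d, e, f}  B3 = {b, d, e, f}
Tree: B1–B2, B2–B3

The largest bag has 4 vertices, giving width 3; this decomposition certifies tw(G) ≤ 3. Conversely, {c, d, e, f} is a clique of size 4, and the vertices of any clique must share a bag in every tree decomposition; so some bag has ≥ 4 vertices and tw(G) ≥ 3. Hence tw(G) = 3 exactly.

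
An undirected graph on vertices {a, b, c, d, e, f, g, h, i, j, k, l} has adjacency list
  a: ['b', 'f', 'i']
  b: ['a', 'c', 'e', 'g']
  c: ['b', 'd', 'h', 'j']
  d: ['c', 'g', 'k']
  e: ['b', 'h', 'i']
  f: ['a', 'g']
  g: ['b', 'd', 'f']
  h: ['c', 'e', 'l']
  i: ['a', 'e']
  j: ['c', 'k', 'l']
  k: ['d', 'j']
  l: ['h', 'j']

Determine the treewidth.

3

A width-3 tree decomposition is:
Bags: B1 = {a, e, f, i}  B2 = {a, b, e, f}  B3 = {b, e, f, g}  B4 = {b, e, g, h}  B5 = {b, c, g, h}  B6 = {c, d, g, h}  B7 = {c, d, h, l}  B8 = {c, d, j, l}  B9 = {d, j, k, l}
Tree: B1–B2, B2–B3, B3–B4, B4–B5, B5–B6, B6–B7, B7–B8, B8–B9
Each bag holds 4 vertices, so the decomposition has width 3, which upper-bounds the treewidth. For the lower bound: the 4 vertex sets {a,f,i}, {e}, {b}, {c,d,g,h} are disjoint, each induces a connected subgraph, and every pair is joined by at least one edge of G. Contracting each set to a single vertex therefore yields K_{4} as a minor, and since treewidth is minor-monotone, tw(G) ≥ tw(K_{4}) = 3. Therefore the treewidth is 3.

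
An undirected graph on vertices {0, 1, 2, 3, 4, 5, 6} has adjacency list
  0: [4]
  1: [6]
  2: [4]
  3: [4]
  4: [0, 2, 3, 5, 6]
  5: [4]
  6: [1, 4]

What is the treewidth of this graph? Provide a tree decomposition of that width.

The largest bag has 2 vertices, giving width 1; this decomposition certifies tw(G) ≤ 1. Any graph with an edge has treewidth ≥ 1, and G has the edge 2–4. The upper and lower bounds meet at 1, so that is the treewidth.

Treewidth 1.
One such decomposition:
Bags: B1 = {2, 4}  B2 = {0, 4}  B3 = {4, 6}  B4 = {1, 6}  B5 = {3, 4}  B6 = {4, 5}
Tree: B1–B2, B1–B3, B3–B4, B1–B5, B5–B6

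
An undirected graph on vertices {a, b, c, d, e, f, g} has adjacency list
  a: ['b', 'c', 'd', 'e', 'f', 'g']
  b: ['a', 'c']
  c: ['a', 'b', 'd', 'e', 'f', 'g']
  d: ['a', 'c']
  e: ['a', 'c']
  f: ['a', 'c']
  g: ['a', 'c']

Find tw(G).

2

A width-2 tree decomposition is:
Bags: B1 = {a, c, e}  B2 = {a, b, c}  B3 = {a, c, d}  B4 = {a, c, g}  B5 = {a, c, f}
Tree: B1–B2, B2–B3, B1–B4, B4–B5
Each bag holds 3 vertices, so the decomposition has width 2, which upper-bounds the treewidth. Conversely, {a, c, d} is a clique of size 3, and the vertices of any clique must share a bag in every tree decomposition; so some bag has ≥ 3 vertices and tw(G) ≥ 2. Combining the bounds, tw(G) = 2.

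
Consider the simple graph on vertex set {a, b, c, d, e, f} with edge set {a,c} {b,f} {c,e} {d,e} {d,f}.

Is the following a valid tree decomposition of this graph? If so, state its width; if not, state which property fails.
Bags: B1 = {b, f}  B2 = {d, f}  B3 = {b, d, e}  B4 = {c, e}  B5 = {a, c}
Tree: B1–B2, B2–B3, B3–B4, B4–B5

No — bags containing vertex b are not connected in the tree.

A tree decomposition must satisfy three properties: every vertex lies in some bag; for every edge, both endpoints lie together in some bag; and for every vertex, the bags containing it form a connected subtree. Here bags containing vertex b are not connected in the tree, so the decomposition is invalid.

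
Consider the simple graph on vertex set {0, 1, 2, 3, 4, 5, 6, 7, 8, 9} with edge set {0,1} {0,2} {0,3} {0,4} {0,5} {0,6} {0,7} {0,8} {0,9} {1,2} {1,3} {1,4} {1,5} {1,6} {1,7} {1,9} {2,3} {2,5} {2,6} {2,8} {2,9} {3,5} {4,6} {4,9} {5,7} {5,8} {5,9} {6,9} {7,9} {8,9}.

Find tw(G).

A width-4 tree decomposition is:
Bags: B1 = {0, 1, 2, 6, 9}  B2 = {0, 1, 2, 5, 9}  B3 = {0, 1, 4, 6, 9}  B4 = {0, 2, 5, 8, 9}  B5 = {0, 1, 5, 7, 9}  B6 = {0, 1, 2, 3, 5}
Tree: B1–B2, B1–B3, B2–B4, B2–B5, B2–B6
Each bag holds 5 vertices, so the decomposition has width 4, which upper-bounds the treewidth. For the lower bound, the 5 vertices {0, 2, 5, 8, 9} are pairwise adjacent, and any tree decomposition puts a clique entirely inside one bag — forcing width ≥ 4. Therefore the treewidth is 4.

4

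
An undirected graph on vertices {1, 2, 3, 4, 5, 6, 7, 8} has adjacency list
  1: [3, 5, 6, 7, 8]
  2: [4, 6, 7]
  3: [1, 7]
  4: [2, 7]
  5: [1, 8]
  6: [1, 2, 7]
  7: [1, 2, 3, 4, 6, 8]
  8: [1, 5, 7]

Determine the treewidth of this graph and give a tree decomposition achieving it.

Treewidth 2.
One such decomposition:
Bags: B1 = {1, 7, 8}  B2 = {1, 6, 7}  B3 = {2, 6, 7}  B4 = {1, 5, 8}  B5 = {1, 3, 7}  B6 = {2, 4, 7}
Tree: B1–B2, B2–B3, B1–B4, B2–B5, B3–B6

The largest bag has 3 vertices, giving width 2; this decomposition certifies tw(G) ≤ 2. For the lower bound, the 3 vertices {1, 5, 8} are pairwise adjacent, and any tree decomposition puts a clique entirely inside one bag — forcing width ≥ 2. Therefore the treewidth is 2.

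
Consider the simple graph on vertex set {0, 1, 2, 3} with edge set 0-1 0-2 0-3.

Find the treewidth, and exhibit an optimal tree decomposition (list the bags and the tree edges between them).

Treewidth 1.
One such decomposition:
Bags: B1 = {0, 3}  B2 = {0, 2}  B3 = {0, 1}
Tree: B1–B2, B2–B3

Each bag holds 2 vertices, so the decomposition has width 1, which upper-bounds the treewidth. G has an edge, so its treewidth is at least 1. Combining the bounds, tw(G) = 1.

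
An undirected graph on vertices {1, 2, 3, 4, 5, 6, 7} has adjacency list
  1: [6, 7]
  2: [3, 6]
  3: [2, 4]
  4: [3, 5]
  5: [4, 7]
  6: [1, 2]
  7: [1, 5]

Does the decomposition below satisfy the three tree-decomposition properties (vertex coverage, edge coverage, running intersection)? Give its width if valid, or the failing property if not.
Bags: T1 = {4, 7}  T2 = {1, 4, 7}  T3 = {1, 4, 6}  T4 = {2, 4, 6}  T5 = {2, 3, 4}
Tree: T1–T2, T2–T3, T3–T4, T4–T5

A tree decomposition must satisfy three properties: every vertex lies in some bag; for every edge, both endpoints lie together in some bag; and for every vertex, the bags containing it form a connected subtree. Here vertex 5 appears in no bag, so the decomposition is invalid.

No — vertex 5 appears in no bag.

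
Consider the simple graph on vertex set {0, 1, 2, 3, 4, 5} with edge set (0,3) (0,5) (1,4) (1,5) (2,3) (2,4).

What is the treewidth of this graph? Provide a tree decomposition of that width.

Treewidth 2.
One optimal decomposition is:
Bags: B1 = {1, 4, 5}  B2 = {2, 4, 5}  B3 = {2, 3, 5}  B4 = {0, 3, 5}
Tree: B1–B2, B2–B3, B3–B4

Each bag holds 3 vertices, so the decomposition has width 2, which upper-bounds the treewidth. Since 5–1–4–2–3–0–5 is a cycle in G, G is not acyclic. Forests are exactly the graphs of treewidth ≤ 1, so tw(G) ≥ 2. Hence tw(G) = 2 exactly.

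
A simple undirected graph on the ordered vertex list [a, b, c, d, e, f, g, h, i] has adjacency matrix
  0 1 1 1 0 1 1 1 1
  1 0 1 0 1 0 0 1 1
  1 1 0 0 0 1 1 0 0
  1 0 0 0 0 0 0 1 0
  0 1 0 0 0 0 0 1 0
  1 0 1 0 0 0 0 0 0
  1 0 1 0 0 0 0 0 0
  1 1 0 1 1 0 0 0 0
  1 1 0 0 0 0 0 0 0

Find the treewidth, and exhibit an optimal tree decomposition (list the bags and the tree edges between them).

Every bag has size at most 3, so the width is 3 − 1 = 2 and tw(G) ≤ 2. Conversely, {b, e, h} is a clique of size 3, and the vertices of any clique must share a bag in every tree decomposition; so some bag has ≥ 3 vertices and tw(G) ≥ 2. Therefore the treewidth is 2.

Treewidth 2.
Bags: B1 = {a, b, h}  B2 = {b, e, h}  B3 = {a, b, c}  B4 = {a, b, i}  B5 = {a, c, g}  B6 = {a, c, f}  B7 = {a, d, h}
Tree: B1–B2, B1–B3, B3–B4, B3–B5, B5–B6, B1–B7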